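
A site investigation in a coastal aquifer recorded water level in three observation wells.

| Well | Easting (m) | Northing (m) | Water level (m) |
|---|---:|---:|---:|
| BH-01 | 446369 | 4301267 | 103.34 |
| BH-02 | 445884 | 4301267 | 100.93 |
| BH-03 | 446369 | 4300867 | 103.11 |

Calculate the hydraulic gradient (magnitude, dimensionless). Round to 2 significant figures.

∂h/∂x = (100.93 − 103.34) / (445884 − 446369) = +0.004969
∂h/∂y = (103.11 − 103.34) / (4300867 − 4301267) = +0.0005750
|∇h| = √(0.004969² + 0.0005750²) = 0.005002

0.0050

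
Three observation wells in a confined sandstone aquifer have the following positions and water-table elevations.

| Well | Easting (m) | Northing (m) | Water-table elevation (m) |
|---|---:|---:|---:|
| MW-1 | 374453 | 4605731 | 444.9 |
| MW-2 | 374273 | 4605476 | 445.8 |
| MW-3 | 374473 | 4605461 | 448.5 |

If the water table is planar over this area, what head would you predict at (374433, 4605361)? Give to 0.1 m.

449.2 m

With h = a·x + b·y + c and MW-1 as origin, the differences give:
  (-180)·a + (-255)·b = +0.9
  20·a + (-270)·b = +3.6
Eliminate b (×(-270) and ×(-255), subtract): 53700·a = 675.00 → a = ∂h/∂x = +0.01257
Back-substitute: b = ∂h/∂y = -0.01240.
h(374433, 4605361) = 444.9 + (+0.01257)·(-20) + (-0.01240)·(-370) = 444.9 -0.251 +4.589 = 449.237 m.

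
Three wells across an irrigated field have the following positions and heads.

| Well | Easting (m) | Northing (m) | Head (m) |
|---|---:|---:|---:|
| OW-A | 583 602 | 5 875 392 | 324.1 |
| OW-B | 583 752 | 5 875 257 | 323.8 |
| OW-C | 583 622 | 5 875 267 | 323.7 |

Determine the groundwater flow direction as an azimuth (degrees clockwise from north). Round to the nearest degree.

Differences from OW-A: to OW-B (Δx, Δy, Δh) = (150, -135, -0.3); to OW-C = (20, -125, -0.4).
Solve a·Δx + b·Δy = Δh: det = 150·(-125) − 20·(-135) = -16050.
∂h/∂x = [(-0.3)·(-125) − (-0.4)·(-135)] / -16050 = +0.001028
∂h/∂y = [150·(-0.4) − 20·(-0.3)] / -16050 = +0.003364
Flow direction (−∇h) has components (-0.001028 E, -0.003364 N).
Azimuth = atan2(E, N) = atan2(-0.001028, -0.003364) = 197.0° ≈ 197°.

197°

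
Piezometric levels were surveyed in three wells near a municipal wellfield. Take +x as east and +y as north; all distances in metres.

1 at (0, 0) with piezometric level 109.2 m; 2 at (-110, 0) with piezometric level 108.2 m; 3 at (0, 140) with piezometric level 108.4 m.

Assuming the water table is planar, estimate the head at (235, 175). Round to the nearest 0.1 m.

∂h/∂x = (108.2 − 109.2) / (-110 − 0) = +0.009091
∂h/∂y = (108.4 − 109.2) / (140 − 0) = -0.005714
h(235, 175) = 109.2 + (+0.009091)·(235) + (-0.005714)·(175) = 109.2 +2.136 -1.000 = 110.336 m.

110.3 m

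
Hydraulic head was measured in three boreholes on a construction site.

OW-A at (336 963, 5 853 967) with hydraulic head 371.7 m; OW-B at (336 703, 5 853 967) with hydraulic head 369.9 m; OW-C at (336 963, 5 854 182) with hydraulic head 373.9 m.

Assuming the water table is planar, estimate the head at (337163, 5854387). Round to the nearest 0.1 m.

377.4 m

∂h/∂x = (369.9 − 371.7) / (336703 − 336963) = +0.006923
∂h/∂y = (373.9 − 371.7) / (5854182 − 5853967) = +0.01023
h(337163, 5854387) = 371.7 + (+0.006923)·(200) + (+0.01023)·(420) = 371.7 +1.385 +4.298 = 377.382 m.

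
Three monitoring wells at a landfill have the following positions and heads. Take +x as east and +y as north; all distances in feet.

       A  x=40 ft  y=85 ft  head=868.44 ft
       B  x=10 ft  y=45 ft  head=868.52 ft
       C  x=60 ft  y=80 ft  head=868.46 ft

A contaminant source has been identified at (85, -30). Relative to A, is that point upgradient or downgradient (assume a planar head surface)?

upgradient

Taking A as reference: B−A = (-30, -40, +0.08); C−A = (20, -5, +0.02).
Solve a·Δx + b·Δy = Δh: det = (-30)·(-5) − 20·(-40) = 950.
∂h/∂x = [(+0.08)·(-5) − (+0.02)·(-40)] / 950 = +0.0004211
∂h/∂y = [(-30)·(+0.02) − 20·(+0.08)] / 950 = -0.002316
Head at (85, -30) = 868.44 + (+0.0004211)·(45) + (-0.002316)·(-115) = 868.73 ft.
That is higher than the 868.44 ft at A, so the point is upgradient.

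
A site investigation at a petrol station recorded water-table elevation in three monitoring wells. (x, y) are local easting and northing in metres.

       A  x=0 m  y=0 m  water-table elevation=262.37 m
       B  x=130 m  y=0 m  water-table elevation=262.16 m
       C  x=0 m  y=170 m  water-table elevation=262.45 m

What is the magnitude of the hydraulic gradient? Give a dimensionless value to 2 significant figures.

∂h/∂x = (262.16 − 262.37) / (130 − 0) = -0.001615
∂h/∂y = (262.45 − 262.37) / (170 − 0) = +0.0004706
|∇h| = √(-0.001615² + 0.0004706²) = 0.001682

0.0017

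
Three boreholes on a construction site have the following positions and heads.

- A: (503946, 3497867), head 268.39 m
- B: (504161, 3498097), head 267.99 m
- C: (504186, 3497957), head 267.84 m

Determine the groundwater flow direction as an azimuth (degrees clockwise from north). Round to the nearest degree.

Differences from A: to B (Δx, Δy, Δh) = (215, 230, -0.40); to C = (240, 90, -0.55).
Solve a·Δx + b·Δy = Δh: det = 215·90 − 240·230 = -35850.
∂h/∂x = [(-0.40)·90 − (-0.55)·230] / -35850 = -0.002524
∂h/∂y = [215·(-0.55) − 240·(-0.40)] / -35850 = +0.0006206
Flow direction (−∇h) has components (+0.002524 E, -0.0006206 N).
Azimuth = atan2(E, N) = atan2(+0.002524, -0.0006206) = 103.8° ≈ 104°.

104°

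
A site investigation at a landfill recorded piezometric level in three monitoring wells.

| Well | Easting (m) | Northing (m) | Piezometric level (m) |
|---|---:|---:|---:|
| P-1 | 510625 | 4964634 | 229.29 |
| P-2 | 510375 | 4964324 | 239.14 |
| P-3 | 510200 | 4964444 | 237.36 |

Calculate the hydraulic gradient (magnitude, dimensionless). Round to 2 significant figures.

Differences from P-1: to P-2 (Δx, Δy, Δh) = (-250, -310, +9.85); to P-3 = (-425, -190, +8.07).
Determinant of the coordinate differences = (-250)·(-190) − (-425)·(-310) = -84250.
∂h/∂x = [(+9.85)·(-190) − (+8.07)·(-310)] / -84250 = -0.007480
∂h/∂y = [(-250)·(+8.07) − (-425)·(+9.85)] / -84250 = -0.02574
|∇h| = √(-0.007480² + -0.02574²) = 0.0268

0.027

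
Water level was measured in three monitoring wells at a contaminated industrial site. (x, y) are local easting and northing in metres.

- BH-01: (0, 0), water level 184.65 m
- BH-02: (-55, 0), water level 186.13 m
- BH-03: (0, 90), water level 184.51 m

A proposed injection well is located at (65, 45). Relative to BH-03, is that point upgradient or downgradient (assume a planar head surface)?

∂h/∂x = (186.13 − 184.65) / (-55 − 0) = -0.02691
∂h/∂y = (184.51 − 184.65) / (90 − 0) = -0.001556
Head at (65, 45) = 184.65 + (-0.02691)·(65) + (-0.001556)·(45) = 182.83 m.
That is lower than the 184.51 m at BH-03, so the point is downgradient.

downgradient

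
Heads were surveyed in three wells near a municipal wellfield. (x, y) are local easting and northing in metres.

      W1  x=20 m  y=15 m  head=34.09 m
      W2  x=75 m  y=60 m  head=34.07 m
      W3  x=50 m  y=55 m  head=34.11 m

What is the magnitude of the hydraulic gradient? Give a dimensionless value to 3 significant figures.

Taking W1 as reference: W2−W1 = (55, 45, -0.02); W3−W1 = (30, 40, +0.02).
Solve a·Δx + b·Δy = Δh: det = 55·40 − 30·45 = 850.
∂h/∂x = [(-0.02)·40 − (+0.02)·45] / 850 = -0.002000
∂h/∂y = [55·(+0.02) − 30·(-0.02)] / 850 = +0.002000
|∇h| = √(-0.002000² + 0.002000²) = 0.002828

0.00283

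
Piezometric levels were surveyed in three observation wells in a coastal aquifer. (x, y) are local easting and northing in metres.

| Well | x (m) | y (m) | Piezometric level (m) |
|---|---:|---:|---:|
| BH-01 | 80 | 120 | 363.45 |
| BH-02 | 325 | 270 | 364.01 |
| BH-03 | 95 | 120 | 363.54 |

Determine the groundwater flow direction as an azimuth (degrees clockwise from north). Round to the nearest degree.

Taking BH-01 as reference: BH-02−BH-01 = (245, 150, +0.56); BH-03−BH-01 = (15, 0, +0.09).
Solve a·Δx + b·Δy = Δh: det = 245·0 − 15·150 = -2250.
∂h/∂x = [(+0.56)·0 − (+0.09)·150] / -2250 = +0.006000
∂h/∂y = [245·(+0.09) − 15·(+0.56)] / -2250 = -0.006067
Flow direction (−∇h) has components (-0.006000 E, +0.006067 N).
Azimuth = atan2(E, N) = atan2(-0.006000, +0.006067) = 315.3° ≈ 315°.

315°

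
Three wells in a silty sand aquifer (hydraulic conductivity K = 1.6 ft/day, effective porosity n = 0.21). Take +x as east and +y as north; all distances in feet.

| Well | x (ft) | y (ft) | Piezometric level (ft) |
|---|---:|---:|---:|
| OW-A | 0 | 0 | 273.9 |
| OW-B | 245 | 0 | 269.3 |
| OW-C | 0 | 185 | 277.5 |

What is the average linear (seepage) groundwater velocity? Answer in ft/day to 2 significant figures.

0.21 ft/day

∂h/∂x = (269.3 − 273.9) / (245 − 0) = -0.01878
∂h/∂y = (277.5 − 273.9) / (185 − 0) = +0.01946
|∇h| = √(-0.01878² + 0.01946²) = 0.02704
Seepage velocity v = K·i/n = 1.6 × 0.02704 / 0.21 = 0.206 ft/day.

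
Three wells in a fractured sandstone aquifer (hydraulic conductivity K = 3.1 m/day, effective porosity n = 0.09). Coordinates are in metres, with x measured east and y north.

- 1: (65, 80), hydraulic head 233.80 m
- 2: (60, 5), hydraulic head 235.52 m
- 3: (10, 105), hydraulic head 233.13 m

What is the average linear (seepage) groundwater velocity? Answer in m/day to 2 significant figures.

0.80 m/day

With h = a·x + b·y + c and 1 as origin, the differences give:
  (-5)·a + (-75)·b = +1.72
  (-55)·a + 25·b = -0.67
Eliminate b (×25 and ×(-75), subtract): -4250·a = -7.250 → a = ∂h/∂x = +0.001706
Back-substitute: b = ∂h/∂y = -0.02305.
|∇h| = √(0.001706² + -0.02305²) = 0.02311
Seepage velocity v = K·i/n = 3.1 × 0.02311 / 0.09 = 0.796 m/day.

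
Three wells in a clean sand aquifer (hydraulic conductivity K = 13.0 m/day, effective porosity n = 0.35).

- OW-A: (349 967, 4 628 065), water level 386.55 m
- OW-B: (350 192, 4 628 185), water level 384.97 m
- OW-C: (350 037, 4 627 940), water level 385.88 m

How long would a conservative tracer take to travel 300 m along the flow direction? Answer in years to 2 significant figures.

With h = a·x + b·y + c and OW-A as origin, the differences give:
  225·a + 120·b = -1.58
  70·a + (-125)·b = -0.67
Eliminate b (×(-125) and ×120, subtract): -36525·a = 277.900 → a = ∂h/∂x = -0.007608
Back-substitute: b = ∂h/∂y = +0.001099.
|∇h| = √(-0.007608² + 0.001099²) = 0.007687
Seepage velocity v = K·i/n = 13.0 × 0.007687 / 0.35 = 0.2855 m/day.
t = 300 / 0.2855 = 1051 days = 2.88 years.

2.9 years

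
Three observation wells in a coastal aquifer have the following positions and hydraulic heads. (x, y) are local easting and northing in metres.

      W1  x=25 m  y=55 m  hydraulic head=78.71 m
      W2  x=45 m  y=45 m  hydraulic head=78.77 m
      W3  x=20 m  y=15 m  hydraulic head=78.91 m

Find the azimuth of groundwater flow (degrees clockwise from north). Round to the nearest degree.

With h = a·x + b·y + c and W1 as origin, the differences give:
  20·a + (-10)·b = +0.06
  (-5)·a + (-40)·b = +0.20
Eliminate b (×(-40) and ×(-10), subtract): -850·a = -0.400 → a = ∂h/∂x = +0.0004706
Back-substitute: b = ∂h/∂y = -0.005059.
Flow direction (−∇h) has components (-0.0004706 E, +0.005059 N).
Azimuth = atan2(E, N) = atan2(-0.0004706, +0.005059) = 354.7° ≈ 355°.

355°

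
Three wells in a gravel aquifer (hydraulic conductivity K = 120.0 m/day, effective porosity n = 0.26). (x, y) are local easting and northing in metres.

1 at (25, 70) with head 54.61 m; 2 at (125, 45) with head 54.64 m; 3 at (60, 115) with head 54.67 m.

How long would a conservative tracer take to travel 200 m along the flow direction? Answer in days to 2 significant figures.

Differences from 1: to 2 (Δx, Δy, Δh) = (100, -25, +0.03); to 3 = (35, 45, +0.06).
Solve a·Δx + b·Δy = Δh: det = 100·45 − 35·(-25) = 5375.
∂h/∂x = [(+0.03)·45 − (+0.06)·(-25)] / 5375 = +0.0005302
∂h/∂y = [100·(+0.06) − 35·(+0.03)] / 5375 = +0.0009209
|∇h| = √(0.0005302² + 0.0009209²) = 0.001063
Seepage velocity v = K·i/n = 120.0 × 0.001063 / 0.26 = 0.4906 m/day.
t = 200 / 0.4906 = 407.7 days.

410 days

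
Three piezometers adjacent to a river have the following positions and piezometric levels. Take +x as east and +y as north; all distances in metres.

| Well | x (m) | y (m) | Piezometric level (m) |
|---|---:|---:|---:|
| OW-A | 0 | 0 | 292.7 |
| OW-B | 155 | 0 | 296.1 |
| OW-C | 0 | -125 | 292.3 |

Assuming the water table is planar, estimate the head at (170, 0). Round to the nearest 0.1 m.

296.4 m

∂h/∂x = (296.1 − 292.7) / (155 − 0) = +0.02194
∂h/∂y = (292.3 − 292.7) / (-125 − 0) = +0.003200
h(170, 0) = 292.7 + (+0.02194)·(170) + (+0.003200)·(0) = 292.7 +3.729 +0.000 = 296.429 m.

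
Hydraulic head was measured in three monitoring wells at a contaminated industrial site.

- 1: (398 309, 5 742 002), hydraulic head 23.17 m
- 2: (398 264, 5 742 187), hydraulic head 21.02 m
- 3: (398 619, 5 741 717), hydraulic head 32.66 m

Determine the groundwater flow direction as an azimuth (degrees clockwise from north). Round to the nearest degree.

Differences from 1: to 2 (Δx, Δy, Δh) = (-45, 185, -2.15); to 3 = (310, -285, +9.49).
Determinant of the coordinate differences = (-45)·(-285) − 310·185 = -44525.
∂h/∂x = [(-2.15)·(-285) − (+9.49)·185] / -44525 = +0.02567
∂h/∂y = [(-45)·(+9.49) − 310·(-2.15)] / -44525 = -0.005378
Flow direction (−∇h) has components (-0.02567 E, +0.005378 N).
Azimuth = atan2(E, N) = atan2(-0.02567, +0.005378) = 281.8° ≈ 282°.

282°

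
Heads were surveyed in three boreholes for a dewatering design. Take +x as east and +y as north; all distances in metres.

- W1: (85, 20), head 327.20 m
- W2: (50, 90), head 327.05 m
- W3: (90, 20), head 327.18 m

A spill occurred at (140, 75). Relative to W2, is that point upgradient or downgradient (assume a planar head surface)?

downgradient

Differences from W1: to W2 (Δx, Δy, Δh) = (-35, 70, -0.15); to W3 = (5, 0, -0.02).
Determinant of the coordinate differences = (-35)·0 − 5·70 = -350.
∂h/∂x = [(-0.15)·0 − (-0.02)·70] / -350 = -0.004000
∂h/∂y = [(-35)·(-0.02) − 5·(-0.15)] / -350 = -0.004143
Head at (140, 75) = 327.20 + (-0.004000)·(55) + (-0.004143)·(55) = 326.75 m.
That is lower than the 327.05 m at W2, so the point is downgradient.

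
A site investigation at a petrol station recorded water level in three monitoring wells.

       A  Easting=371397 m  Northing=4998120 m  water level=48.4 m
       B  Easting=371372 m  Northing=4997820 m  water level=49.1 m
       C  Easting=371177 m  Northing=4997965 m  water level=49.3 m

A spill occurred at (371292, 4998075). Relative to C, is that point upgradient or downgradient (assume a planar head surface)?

downgradient

Taking A as reference: B−A = (-25, -300, +0.7); C−A = (-220, -155, +0.9).
Solve a·Δx + b·Δy = Δh: det = (-25)·(-155) − (-220)·(-300) = -62125.
∂h/∂x = [(+0.7)·(-155) − (+0.9)·(-300)] / -62125 = -0.002600
∂h/∂y = [(-25)·(+0.9) − (-220)·(+0.7)] / -62125 = -0.002117
Head at (371292, 4998075) = 48.4 + (-0.002600)·(-105) + (-0.002117)·(-45) = 48.77 m.
That is lower than the 49.3 m at C, so the point is downgradient.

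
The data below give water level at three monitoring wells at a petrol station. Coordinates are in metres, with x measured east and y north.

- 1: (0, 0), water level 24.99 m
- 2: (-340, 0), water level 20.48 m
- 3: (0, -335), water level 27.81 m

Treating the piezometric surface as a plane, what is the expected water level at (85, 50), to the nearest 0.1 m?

∂h/∂x = (20.48 − 24.99) / (-340 − 0) = +0.01326
∂h/∂y = (27.81 − 24.99) / (-335 − 0) = -0.008418
h(85, 50) = 24.99 + (+0.01326)·(85) + (-0.008418)·(50) = 24.99 +1.127 -0.421 = 25.697 m.

25.7 m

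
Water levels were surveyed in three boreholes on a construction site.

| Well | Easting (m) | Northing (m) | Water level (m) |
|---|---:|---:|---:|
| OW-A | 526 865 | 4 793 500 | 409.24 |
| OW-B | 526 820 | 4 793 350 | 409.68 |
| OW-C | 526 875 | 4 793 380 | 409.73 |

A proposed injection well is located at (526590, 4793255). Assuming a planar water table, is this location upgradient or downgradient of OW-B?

With h = a·x + b·y + c and OW-A as origin, the differences give:
  (-45)·a + (-150)·b = +0.44
  10·a + (-120)·b = +0.49
Eliminate b (×(-120) and ×(-150), subtract): 6900·a = 20.700 → a = ∂h/∂x = +0.003000
Back-substitute: b = ∂h/∂y = -0.003833.
Head at (526590, 4793255) = 409.24 + (+0.003000)·(-275) + (-0.003833)·(-245) = 409.35 m.
That is lower than the 409.68 m at OW-B, so the point is downgradient.

downgradient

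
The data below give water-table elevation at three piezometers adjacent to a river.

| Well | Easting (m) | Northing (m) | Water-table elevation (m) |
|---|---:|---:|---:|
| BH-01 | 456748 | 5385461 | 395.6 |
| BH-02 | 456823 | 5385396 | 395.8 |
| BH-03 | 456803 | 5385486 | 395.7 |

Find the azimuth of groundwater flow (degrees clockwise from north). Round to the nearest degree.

With h = a·x + b·y + c and BH-01 as origin, the differences give:
  75·a + (-65)·b = +0.2
  55·a + 25·b = +0.1
Eliminate b (×25 and ×(-65), subtract): 5450·a = 11.50 → a = ∂h/∂x = +0.002110
Back-substitute: b = ∂h/∂y = -0.0006422.
Flow direction (−∇h) has components (-0.002110 E, +0.0006422 N).
Azimuth = atan2(E, N) = atan2(-0.002110, +0.0006422) = 286.9° ≈ 287°.

287°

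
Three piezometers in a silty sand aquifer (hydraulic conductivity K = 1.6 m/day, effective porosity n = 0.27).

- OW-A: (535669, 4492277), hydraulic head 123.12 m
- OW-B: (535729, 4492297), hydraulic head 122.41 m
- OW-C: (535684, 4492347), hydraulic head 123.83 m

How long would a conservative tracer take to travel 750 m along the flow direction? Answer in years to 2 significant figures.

16 years

Three-point gradient (reference OW-A): Δ to OW-B = (60, 20, -0.71), Δ to OW-C = (15, 70, +0.71).
∂h/∂x = -0.01638, ∂h/∂y = +0.01365 (det = 3900).
|∇h| = √(-0.01638² + 0.01365²) = 0.02132
Seepage velocity v = K·i/n = 1.6 × 0.02132 / 0.27 = 0.1263 m/day.
t = 750 / 0.1263 = 5938 days = 16.3 years.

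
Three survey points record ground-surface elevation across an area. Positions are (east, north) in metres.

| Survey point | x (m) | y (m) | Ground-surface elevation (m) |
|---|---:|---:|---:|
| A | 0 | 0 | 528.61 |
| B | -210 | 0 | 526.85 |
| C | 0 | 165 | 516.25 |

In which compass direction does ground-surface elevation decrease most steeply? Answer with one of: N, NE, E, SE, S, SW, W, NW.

N

∂z/∂x = (526.85 − 528.61) / (-210 − 0) = +0.008381
∂z/∂y = (516.25 − 528.61) / (165 − 0) = -0.07491
Steepest decrease is along −∇f = (-0.008381 E, +0.07491 N) → north.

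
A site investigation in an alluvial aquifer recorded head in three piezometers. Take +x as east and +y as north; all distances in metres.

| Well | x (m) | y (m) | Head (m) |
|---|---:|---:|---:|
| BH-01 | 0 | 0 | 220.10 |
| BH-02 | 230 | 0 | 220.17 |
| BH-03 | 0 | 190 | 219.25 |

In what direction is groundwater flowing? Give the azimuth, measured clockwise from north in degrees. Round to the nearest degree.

356°

∂h/∂x = (220.17 − 220.10) / (230 − 0) = +0.0003043
∂h/∂y = (219.25 − 220.10) / (190 − 0) = -0.004474
Flow direction (−∇h) has components (-0.0003043 E, +0.004474 N).
Azimuth = atan2(E, N) = atan2(-0.0003043, +0.004474) = 356.1° ≈ 356°.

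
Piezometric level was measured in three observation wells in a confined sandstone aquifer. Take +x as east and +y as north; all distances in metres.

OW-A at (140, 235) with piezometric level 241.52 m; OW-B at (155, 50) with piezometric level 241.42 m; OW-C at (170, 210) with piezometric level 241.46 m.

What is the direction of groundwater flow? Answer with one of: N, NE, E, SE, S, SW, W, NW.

With h = a·x + b·y + c and OW-A as origin, the differences give:
  15·a + (-185)·b = -0.10
  30·a + (-25)·b = -0.06
Eliminate b (×(-25) and ×(-185), subtract): 5175·a = -8.600 → a = ∂h/∂x = -0.001662
Back-substitute: b = ∂h/∂y = +0.0004058.
Flow = −∇h = (+0.001662 east, -0.0004058 north), which points east.

E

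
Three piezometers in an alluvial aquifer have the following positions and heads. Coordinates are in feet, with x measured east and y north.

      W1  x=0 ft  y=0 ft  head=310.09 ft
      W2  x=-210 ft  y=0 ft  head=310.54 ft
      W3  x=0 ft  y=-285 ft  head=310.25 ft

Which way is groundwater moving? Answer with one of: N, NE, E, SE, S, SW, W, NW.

∂h/∂x = (310.54 − 310.09) / (-210 − 0) = -0.002143
∂h/∂y = (310.25 − 310.09) / (-285 − 0) = -0.0005614
Flow = −∇h = (+0.002143 east, +0.0005614 north), which points east.

E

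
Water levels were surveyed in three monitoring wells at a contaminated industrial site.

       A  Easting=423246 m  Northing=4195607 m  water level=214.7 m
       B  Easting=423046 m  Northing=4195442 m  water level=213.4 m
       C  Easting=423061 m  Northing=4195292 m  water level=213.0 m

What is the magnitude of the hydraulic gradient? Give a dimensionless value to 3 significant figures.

0.00502

Taking A as reference: B−A = (-200, -165, -1.3); C−A = (-185, -315, -1.7).
Determinant of the coordinate differences = (-200)·(-315) − (-185)·(-165) = 32475.
∂h/∂x = [(-1.3)·(-315) − (-1.7)·(-165)] / 32475 = +0.003972
∂h/∂y = [(-200)·(-1.7) − (-185)·(-1.3)] / 32475 = +0.003064
|∇h| = √(0.003972² + 0.003064²) = 0.005016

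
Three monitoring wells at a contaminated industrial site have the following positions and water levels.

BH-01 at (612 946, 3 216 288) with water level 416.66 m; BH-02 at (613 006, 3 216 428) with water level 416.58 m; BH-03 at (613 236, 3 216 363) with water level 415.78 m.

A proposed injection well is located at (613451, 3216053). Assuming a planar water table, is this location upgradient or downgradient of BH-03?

With h = a·x + b·y + c and BH-01 as origin, the differences give:
  60·a + 140·b = -0.08
  290·a + 75·b = -0.88
Eliminate b (×75 and ×140, subtract): -36100·a = 117.200 → a = ∂h/∂x = -0.003247
Back-substitute: b = ∂h/∂y = +0.0008199.
Head at (613451, 3216053) = 416.66 + (-0.003247)·(505) + (+0.0008199)·(-235) = 414.83 m.
That is lower than the 415.78 m at BH-03, so the point is downgradient.

downgradient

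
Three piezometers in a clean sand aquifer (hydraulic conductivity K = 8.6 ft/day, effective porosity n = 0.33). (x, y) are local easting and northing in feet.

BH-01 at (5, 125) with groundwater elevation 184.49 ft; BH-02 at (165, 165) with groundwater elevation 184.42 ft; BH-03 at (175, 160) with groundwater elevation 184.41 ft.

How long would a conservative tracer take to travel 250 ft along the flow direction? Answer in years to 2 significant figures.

27 years

With h = a·x + b·y + c and BH-01 as origin, the differences give:
  160·a + 40·b = -0.07
  170·a + 35·b = -0.08
Eliminate b (×35 and ×40, subtract): -1200·a = 0.750 → a = ∂h/∂x = -0.0006250
Back-substitute: b = ∂h/∂y = +0.0007500.
|∇h| = √(-0.0006250² + 0.0007500²) = 0.0009763
Seepage velocity v = K·i/n = 8.6 × 0.0009763 / 0.33 = 0.02544 ft/day.
t = 250 / 0.02544 = 9827 days = 26.9 years.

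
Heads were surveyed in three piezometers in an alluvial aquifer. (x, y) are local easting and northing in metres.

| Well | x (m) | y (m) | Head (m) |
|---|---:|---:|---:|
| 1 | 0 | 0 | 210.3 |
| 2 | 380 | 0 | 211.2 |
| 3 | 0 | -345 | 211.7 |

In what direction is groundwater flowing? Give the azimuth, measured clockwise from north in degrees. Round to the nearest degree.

330°

∂h/∂x = (211.2 − 210.3) / (380 − 0) = +0.002368
∂h/∂y = (211.7 − 210.3) / (-345 − 0) = -0.004058
Flow direction (−∇h) has components (-0.002368 E, +0.004058 N).
Azimuth = atan2(E, N) = atan2(-0.002368, +0.004058) = 329.7° ≈ 330°.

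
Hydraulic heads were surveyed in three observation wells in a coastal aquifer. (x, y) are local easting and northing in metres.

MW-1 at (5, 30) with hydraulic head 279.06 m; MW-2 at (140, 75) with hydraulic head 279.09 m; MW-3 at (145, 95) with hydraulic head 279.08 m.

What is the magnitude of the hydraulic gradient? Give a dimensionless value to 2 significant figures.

Taking MW-1 as reference: MW-2−MW-1 = (135, 45, +0.03); MW-3−MW-1 = (140, 65, +0.02).
Determinant of the coordinate differences = 135·65 − 140·45 = 2475.
∂h/∂x = [(+0.03)·65 − (+0.02)·45] / 2475 = +0.0004242
∂h/∂y = [135·(+0.02) − 140·(+0.03)] / 2475 = -0.0006061
|∇h| = √(0.0004242² + -0.0006061²) = 0.0007398

0.00074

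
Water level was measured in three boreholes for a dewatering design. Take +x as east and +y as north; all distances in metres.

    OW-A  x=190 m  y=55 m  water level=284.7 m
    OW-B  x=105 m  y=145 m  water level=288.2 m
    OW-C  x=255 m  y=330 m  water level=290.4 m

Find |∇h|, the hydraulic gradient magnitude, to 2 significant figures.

Taking OW-A as reference: OW-B−OW-A = (-85, 90, +3.5); OW-C−OW-A = (65, 275, +5.7).
Solve a·Δx + b·Δy = Δh: det = (-85)·275 − 65·90 = -29225.
∂h/∂x = [(+3.5)·275 − (+5.7)·90] / -29225 = -0.01538
∂h/∂y = [(-85)·(+5.7) − 65·(+3.5)] / -29225 = +0.02436
|∇h| = √(-0.01538² + 0.02436²) = 0.02881

0.029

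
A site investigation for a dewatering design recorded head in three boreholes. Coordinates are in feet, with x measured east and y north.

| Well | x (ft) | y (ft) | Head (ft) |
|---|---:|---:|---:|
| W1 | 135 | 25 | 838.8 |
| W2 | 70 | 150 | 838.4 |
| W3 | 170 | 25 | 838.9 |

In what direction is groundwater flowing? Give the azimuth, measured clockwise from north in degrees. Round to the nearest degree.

Taking W1 as reference: W2−W1 = (-65, 125, -0.4); W3−W1 = (35, 0, +0.1).
Determinant of the coordinate differences = (-65)·0 − 35·125 = -4375.
∂h/∂x = [(-0.4)·0 − (+0.1)·125] / -4375 = +0.002857
∂h/∂y = [(-65)·(+0.1) − 35·(-0.4)] / -4375 = -0.001714
Flow direction (−∇h) has components (-0.002857 E, +0.001714 N).
Azimuth = atan2(E, N) = atan2(-0.002857, +0.001714) = 301.0° ≈ 301°.

301°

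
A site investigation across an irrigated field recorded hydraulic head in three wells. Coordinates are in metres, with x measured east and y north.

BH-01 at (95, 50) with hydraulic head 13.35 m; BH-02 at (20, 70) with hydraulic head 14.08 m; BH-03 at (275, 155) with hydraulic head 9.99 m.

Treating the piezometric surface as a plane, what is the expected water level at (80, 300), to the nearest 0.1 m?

With h = a·x + b·y + c and BH-01 as origin, the differences give:
  (-75)·a + 20·b = +0.73
  180·a + 105·b = -3.36
Eliminate b (×105 and ×20, subtract): -11475·a = 143.850 → a = ∂h/∂x = -0.01254
Back-substitute: b = ∂h/∂y = -0.01051.
h(80, 300) = 13.35 + (-0.01254)·(-15) + (-0.01051)·(250) = 13.35 +0.188 -2.627 = 10.911 m.

10.9 m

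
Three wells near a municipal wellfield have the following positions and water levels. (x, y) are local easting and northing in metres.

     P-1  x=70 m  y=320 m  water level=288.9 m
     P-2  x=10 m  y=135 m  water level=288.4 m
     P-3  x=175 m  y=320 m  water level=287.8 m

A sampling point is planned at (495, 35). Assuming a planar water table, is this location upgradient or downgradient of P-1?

downgradient

Taking P-1 as reference: P-2−P-1 = (-60, -185, -0.5); P-3−P-1 = (105, 0, -1.1).
Solve a·Δx + b·Δy = Δh: det = (-60)·0 − 105·(-185) = 19425.
∂h/∂x = [(-0.5)·0 − (-1.1)·(-185)] / 19425 = -0.01048
∂h/∂y = [(-60)·(-1.1) − 105·(-0.5)] / 19425 = +0.006100
Head at (495, 35) = 288.9 + (-0.01048)·(425) + (+0.006100)·(-285) = 282.71 m.
That is lower than the 288.9 m at P-1, so the point is downgradient.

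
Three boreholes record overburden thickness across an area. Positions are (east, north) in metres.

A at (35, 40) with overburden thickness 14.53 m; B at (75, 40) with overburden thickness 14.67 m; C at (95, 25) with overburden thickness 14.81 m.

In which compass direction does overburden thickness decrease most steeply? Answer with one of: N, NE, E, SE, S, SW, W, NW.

NW

With d = a·x + b·y + c and A as origin, the differences give:
  40·a + 0·b = +0.14
  60·a + (-15)·b = +0.28
Eliminate b (×(-15) and ×0, subtract): -600·a = -2.100 → a = ∂d/∂x = +0.003500
Back-substitute: b = ∂d/∂y = -0.004667.
Steepest decrease is along −∇f = (-0.003500 E, +0.004667 N) → northwest.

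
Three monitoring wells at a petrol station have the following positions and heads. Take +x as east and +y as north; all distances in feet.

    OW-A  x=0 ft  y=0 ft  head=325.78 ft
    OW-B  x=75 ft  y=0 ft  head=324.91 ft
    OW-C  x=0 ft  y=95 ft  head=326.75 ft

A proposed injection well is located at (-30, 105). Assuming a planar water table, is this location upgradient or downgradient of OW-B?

upgradient

∂h/∂x = (324.91 − 325.78) / (75 − 0) = -0.01160
∂h/∂y = (326.75 − 325.78) / (95 − 0) = +0.01021
Head at (-30, 105) = 325.78 + (-0.01160)·(-30) + (+0.01021)·(105) = 327.20 ft.
That is higher than the 324.91 ft at OW-B, so the point is upgradient.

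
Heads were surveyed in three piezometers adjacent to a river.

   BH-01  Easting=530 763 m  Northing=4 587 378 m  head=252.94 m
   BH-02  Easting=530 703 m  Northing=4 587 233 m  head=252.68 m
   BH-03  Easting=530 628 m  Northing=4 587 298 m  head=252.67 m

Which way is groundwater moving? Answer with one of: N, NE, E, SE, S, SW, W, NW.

Differences from BH-01: to BH-02 (Δx, Δy, Δh) = (-60, -145, -0.26); to BH-03 = (-135, -80, -0.27).
Solve a·Δx + b·Δy = Δh: det = (-60)·(-80) − (-135)·(-145) = -14775.
∂h/∂x = [(-0.26)·(-80) − (-0.27)·(-145)] / -14775 = +0.001242
∂h/∂y = [(-60)·(-0.27) − (-135)·(-0.26)] / -14775 = +0.001279
Flow = −∇h = (-0.001242 east, -0.001279 north), which points southwest.

SW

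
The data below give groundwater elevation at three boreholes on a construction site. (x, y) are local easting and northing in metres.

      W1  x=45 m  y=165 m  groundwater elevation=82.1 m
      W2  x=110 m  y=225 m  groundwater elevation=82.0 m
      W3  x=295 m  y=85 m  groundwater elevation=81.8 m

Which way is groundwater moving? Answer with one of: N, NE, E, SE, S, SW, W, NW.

Differences from W1: to W2 (Δx, Δy, Δh) = (65, 60, -0.1); to W3 = (250, -80, -0.3).
Solve a·Δx + b·Δy = Δh: det = 65·(-80) − 250·60 = -20200.
∂h/∂x = [(-0.1)·(-80) − (-0.3)·60] / -20200 = -0.001287
∂h/∂y = [65·(-0.3) − 250·(-0.1)] / -20200 = -0.0002723
Flow = −∇h = (+0.001287 east, +0.0002723 north), which points east.

E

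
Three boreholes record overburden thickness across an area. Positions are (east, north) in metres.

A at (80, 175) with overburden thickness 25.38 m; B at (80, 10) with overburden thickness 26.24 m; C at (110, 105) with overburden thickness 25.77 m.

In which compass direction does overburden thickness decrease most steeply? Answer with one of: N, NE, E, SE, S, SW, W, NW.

Three-point gradient (reference A): Δ to B = (0, -165, +0.86), Δ to C = (30, -70, +0.39).
∂d/∂x = +0.0008384, ∂d/∂y = -0.005212 (det = 4950).
Steepest decrease is along −∇f = (-0.0008384 E, +0.005212 N) → north.

N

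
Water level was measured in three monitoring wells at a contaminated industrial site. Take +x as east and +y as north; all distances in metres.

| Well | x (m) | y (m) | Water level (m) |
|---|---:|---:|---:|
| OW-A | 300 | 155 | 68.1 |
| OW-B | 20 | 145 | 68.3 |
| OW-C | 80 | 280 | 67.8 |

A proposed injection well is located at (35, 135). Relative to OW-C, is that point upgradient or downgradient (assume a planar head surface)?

With h = a·x + b·y + c and OW-A as origin, the differences give:
  (-280)·a + (-10)·b = +0.2
  (-220)·a + 125·b = -0.3
Eliminate b (×125 and ×(-10), subtract): -37200·a = 22.00 → a = ∂h/∂x = -0.0005914
Back-substitute: b = ∂h/∂y = -0.003441.
Head at (35, 135) = 68.1 + (-0.0005914)·(-265) + (-0.003441)·(-20) = 68.33 m.
That is higher than the 67.8 m at OW-C, so the point is upgradient.

upgradient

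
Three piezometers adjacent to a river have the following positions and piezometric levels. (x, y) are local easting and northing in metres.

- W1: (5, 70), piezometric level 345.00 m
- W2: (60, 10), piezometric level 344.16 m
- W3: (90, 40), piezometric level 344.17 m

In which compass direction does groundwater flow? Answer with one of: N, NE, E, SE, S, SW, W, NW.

SE

Taking W1 as reference: W2−W1 = (55, -60, -0.84); W3−W1 = (85, -30, -0.83).
Determinant of the coordinate differences = 55·(-30) − 85·(-60) = 3450.
∂h/∂x = [(-0.84)·(-30) − (-0.83)·(-60)] / 3450 = -0.007130
∂h/∂y = [55·(-0.83) − 85·(-0.84)] / 3450 = +0.007464
Flow = −∇h = (+0.007130 east, -0.007464 north), which points southeast.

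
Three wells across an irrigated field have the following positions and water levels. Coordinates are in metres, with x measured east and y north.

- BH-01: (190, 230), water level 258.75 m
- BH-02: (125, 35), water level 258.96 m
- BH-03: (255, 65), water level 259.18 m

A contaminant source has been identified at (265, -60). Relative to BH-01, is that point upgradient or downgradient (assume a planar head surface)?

Differences from BH-01: to BH-02 (Δx, Δy, Δh) = (-65, -195, +0.21); to BH-03 = (65, -165, +0.43).
Determinant of the coordinate differences = (-65)·(-165) − 65·(-195) = 23400.
∂h/∂x = [(+0.21)·(-165) − (+0.43)·(-195)] / 23400 = +0.002103
∂h/∂y = [(-65)·(+0.43) − 65·(+0.21)] / 23400 = -0.001778
Head at (265, -60) = 258.75 + (+0.002103)·(75) + (-0.001778)·(-290) = 259.42 m.
That is higher than the 258.75 m at BH-01, so the point is upgradient.

upgradient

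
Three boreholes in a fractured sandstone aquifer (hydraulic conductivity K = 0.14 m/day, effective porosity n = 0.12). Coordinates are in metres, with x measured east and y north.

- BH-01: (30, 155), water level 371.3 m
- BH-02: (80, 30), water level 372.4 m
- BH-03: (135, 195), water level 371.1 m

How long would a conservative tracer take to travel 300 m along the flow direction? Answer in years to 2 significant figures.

84 years

Three-point gradient (reference BH-01): Δ to BH-02 = (50, -125, +1.1), Δ to BH-03 = (105, 40, -0.2).
∂h/∂x = +0.001256, ∂h/∂y = -0.008298 (det = 15125).
|∇h| = √(0.001256² + -0.008298²) = 0.008393
Seepage velocity v = K·i/n = 0.14 × 0.008393 / 0.12 = 0.009792 m/day.
t = 300 / 0.009792 = 3.064e+04 days = 83.9 years.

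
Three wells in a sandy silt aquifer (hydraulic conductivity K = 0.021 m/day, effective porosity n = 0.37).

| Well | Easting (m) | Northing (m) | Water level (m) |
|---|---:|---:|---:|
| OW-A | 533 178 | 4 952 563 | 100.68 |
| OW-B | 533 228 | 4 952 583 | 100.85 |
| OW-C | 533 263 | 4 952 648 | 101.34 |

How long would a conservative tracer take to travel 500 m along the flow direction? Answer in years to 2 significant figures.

Three-point gradient (reference OW-A): Δ to OW-B = (50, 20, +0.17), Δ to OW-C = (85, 85, +0.66).
∂h/∂x = +0.0004902, ∂h/∂y = +0.007275 (det = 2550).
|∇h| = √(0.0004902² + 0.007275²) = 0.007291
Seepage velocity v = K·i/n = 0.021 × 0.007291 / 0.37 = 0.0004138 m/day.
t = 500 / 0.0004138 = 1.208e+06 days = 3.31e+03 years.

3300 years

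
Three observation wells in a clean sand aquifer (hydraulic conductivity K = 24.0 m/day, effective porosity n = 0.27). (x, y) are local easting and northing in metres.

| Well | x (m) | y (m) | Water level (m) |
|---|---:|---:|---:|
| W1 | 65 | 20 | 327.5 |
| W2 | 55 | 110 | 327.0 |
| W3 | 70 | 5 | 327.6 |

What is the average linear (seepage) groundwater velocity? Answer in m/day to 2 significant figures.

Taking W1 as reference: W2−W1 = (-10, 90, -0.5); W3−W1 = (5, -15, +0.1).
Determinant of the coordinate differences = (-10)·(-15) − 5·90 = -300.
∂h/∂x = [(-0.5)·(-15) − (+0.1)·90] / -300 = +0.005000
∂h/∂y = [(-10)·(+0.1) − 5·(-0.5)] / -300 = -0.005000
|∇h| = √(0.005000² + -0.005000²) = 0.007071
Seepage velocity v = K·i/n = 24.0 × 0.007071 / 0.27 = 0.6285 m/day.

0.63 m/day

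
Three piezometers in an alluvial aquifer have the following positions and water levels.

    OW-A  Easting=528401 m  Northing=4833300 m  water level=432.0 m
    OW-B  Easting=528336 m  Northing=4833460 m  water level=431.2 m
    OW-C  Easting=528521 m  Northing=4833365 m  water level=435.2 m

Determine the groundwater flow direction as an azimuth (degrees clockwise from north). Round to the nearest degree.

Three-point gradient (reference OW-A): Δ to OW-B = (-65, 160, -0.8), Δ to OW-C = (120, 65, +3.2).
∂h/∂x = +0.02408, ∂h/∂y = +0.004781 (det = -23425).
Flow direction (−∇h) has components (-0.02408 E, -0.004781 N).
Azimuth = atan2(E, N) = atan2(-0.02408, -0.004781) = 258.8° ≈ 259°.

259°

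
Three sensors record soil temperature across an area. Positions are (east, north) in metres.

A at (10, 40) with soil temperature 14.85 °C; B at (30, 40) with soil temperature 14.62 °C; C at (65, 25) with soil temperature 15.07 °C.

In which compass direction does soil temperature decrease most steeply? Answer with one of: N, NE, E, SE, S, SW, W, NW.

N

With T = a·x + b·y + c and A as origin, the differences give:
  20·a + 0·b = -0.23
  55·a + (-15)·b = +0.22
Eliminate b (×(-15) and ×0, subtract): -300·a = 3.450 → a = ∂T/∂x = -0.01150
Back-substitute: b = ∂T/∂y = -0.05683.
Steepest decrease is along −∇f = (+0.01150 E, +0.05683 N) → north.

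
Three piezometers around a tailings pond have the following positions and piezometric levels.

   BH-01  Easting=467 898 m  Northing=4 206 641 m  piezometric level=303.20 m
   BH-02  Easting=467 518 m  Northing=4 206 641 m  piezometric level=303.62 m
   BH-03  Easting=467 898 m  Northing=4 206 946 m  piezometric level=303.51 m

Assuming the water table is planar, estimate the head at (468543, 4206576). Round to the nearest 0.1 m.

302.4 m

∂h/∂x = (303.62 − 303.20) / (467518 − 467898) = -0.001105
∂h/∂y = (303.51 − 303.20) / (4206946 − 4206641) = +0.001016
h(468543, 4206576) = 303.20 + (-0.001105)·(645) + (+0.001016)·(-65) = 303.20 -0.713 -0.066 = 302.421 m.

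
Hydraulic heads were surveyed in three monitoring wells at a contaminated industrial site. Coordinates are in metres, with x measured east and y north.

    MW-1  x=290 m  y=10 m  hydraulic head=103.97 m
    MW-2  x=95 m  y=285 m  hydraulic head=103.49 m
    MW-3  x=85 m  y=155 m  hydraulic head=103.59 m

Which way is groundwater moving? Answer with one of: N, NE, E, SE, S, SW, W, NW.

Taking MW-1 as reference: MW-2−MW-1 = (-195, 275, -0.48); MW-3−MW-1 = (-205, 145, -0.38).
Solve a·Δx + b·Δy = Δh: det = (-195)·145 − (-205)·275 = 28100.
∂h/∂x = [(-0.48)·145 − (-0.38)·275] / 28100 = +0.001242
∂h/∂y = [(-195)·(-0.38) − (-205)·(-0.48)] / 28100 = -0.0008648
Flow = −∇h = (-0.001242 east, +0.0008648 north), which points northwest.

NW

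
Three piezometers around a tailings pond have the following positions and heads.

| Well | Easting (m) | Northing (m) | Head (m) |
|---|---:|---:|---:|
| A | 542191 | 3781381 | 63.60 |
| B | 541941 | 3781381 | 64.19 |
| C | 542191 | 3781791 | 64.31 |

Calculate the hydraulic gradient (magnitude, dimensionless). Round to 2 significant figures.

0.0029

∂h/∂x = (64.19 − 63.60) / (541941 − 542191) = -0.002360
∂h/∂y = (64.31 − 63.60) / (3781791 − 3781381) = +0.001732
|∇h| = √(-0.002360² + 0.001732²) = 0.002927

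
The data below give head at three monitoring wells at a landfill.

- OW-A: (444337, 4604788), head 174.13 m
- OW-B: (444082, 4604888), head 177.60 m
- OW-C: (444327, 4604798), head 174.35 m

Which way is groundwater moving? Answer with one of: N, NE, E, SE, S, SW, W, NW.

Taking OW-A as reference: OW-B−OW-A = (-255, 100, +3.47); OW-C−OW-A = (-10, 10, +0.22).
Solve a·Δx + b·Δy = Δh: det = (-255)·10 − (-10)·100 = -1550.
∂h/∂x = [(+3.47)·10 − (+0.22)·100] / -1550 = -0.008194
∂h/∂y = [(-255)·(+0.22) − (-10)·(+3.47)] / -1550 = +0.01381
Flow = −∇h = (+0.008194 east, -0.01381 north), which points southeast.

SE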